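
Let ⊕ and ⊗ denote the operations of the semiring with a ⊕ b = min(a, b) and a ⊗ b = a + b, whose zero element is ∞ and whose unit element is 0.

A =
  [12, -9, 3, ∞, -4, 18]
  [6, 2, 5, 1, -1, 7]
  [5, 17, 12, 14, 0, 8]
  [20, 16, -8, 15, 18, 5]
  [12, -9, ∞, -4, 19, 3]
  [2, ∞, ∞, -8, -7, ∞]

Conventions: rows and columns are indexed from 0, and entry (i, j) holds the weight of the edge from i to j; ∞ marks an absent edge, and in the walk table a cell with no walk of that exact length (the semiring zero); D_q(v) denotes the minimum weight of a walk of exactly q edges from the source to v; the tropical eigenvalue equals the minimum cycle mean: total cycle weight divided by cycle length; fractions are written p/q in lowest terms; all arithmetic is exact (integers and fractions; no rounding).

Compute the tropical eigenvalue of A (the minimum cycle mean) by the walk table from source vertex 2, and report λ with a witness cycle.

q=0: [∞, ∞, 0, ∞, ∞, ∞]
q=1: [5, 17, 12, 14, 0, 8]
q=2: [10, -9, 6, -4, 1, 3]
q=3: [-3, -8, -12, -8, -10, -2]
q=4: [-7, -19, -16, -14, -12, -7]
q=5: [-13, -21, -22, -18, -20, -12]
q=6: [-17, -29, -26, -24, -22, -17]
Optimal cycle mean attained by: cycle 1->4->1, total (-1) + (-9), length 2.
Answer: λ = -5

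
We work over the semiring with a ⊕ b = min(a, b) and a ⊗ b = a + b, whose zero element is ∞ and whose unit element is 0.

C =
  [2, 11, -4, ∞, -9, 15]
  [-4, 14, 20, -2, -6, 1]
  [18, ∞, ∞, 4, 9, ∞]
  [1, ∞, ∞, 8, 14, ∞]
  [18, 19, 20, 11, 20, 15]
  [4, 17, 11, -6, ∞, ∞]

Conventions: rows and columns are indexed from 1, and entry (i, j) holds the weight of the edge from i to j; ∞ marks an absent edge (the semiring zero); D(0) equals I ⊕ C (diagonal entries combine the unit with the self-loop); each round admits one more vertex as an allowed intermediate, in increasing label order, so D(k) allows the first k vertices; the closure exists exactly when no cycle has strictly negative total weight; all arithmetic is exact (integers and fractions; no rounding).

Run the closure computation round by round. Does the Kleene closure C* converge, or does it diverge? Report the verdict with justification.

D(0):
  [0, 11, -4, ∞, -9, 15]
  [-4, 0, 20, -2, -6, 1]
  [18, ∞, 0, 4, 9, ∞]
  [1, ∞, ∞, 0, 14, ∞]
  [18, 19, 20, 11, 0, 15]
  [4, 17, 11, -6, ∞, 0]
D(1):
  [0, 11, -4, ∞, -9, 15]
  [-4, 0, -8, -2, -13, 1]
  [18, 29, 0, 4, 9, 33]
  [1, 12, -3, 0, -8, 16]
  [18, 19, 14, 11, 0, 15]
  [4, 15, 0, -6, -5, 0]
D(2):
  [0, 11, -4, 9, -9, 12]
  [-4, 0, -8, -2, -13, 1]
  [18, 29, 0, 4, 9, 30]
  [1, 12, -3, 0, -8, 13]
  [15, 19, 11, 11, 0, 15]
  [4, 15, 0, -6, -5, 0]
D(3):
  [0, 11, -4, 0, -9, 12]
  [-4, 0, -8, -4, -13, 1]
  [18, 29, 0, 4, 9, 30]
  [1, 12, -3, 0, -8, 13]
  [15, 19, 11, 11, 0, 15]
  [4, 15, 0, -6, -5, 0]
D(4):
  [0, 11, -4, 0, -9, 12]
  [-4, 0, -8, -4, -13, 1]
  [5, 16, 0, 4, -4, 17]
  [1, 12, -3, 0, -8, 13]
  [12, 19, 8, 11, 0, 15]
  [-5, 6, -9, -6, -14, 0]
D(5):
  [0, 10, -4, 0, -9, 6]
  [-4, 0, -8, -4, -13, 1]
  [5, 15, 0, 4, -4, 11]
  [1, 11, -3, 0, -8, 7]
  [12, 19, 8, 11, 0, 15]
  [-5, 5, -9, -6, -14, 0]
D(6):
  [0, 10, -4, 0, -9, 6]
  [-4, 0, -8, -5, -13, 1]
  [5, 15, 0, 4, -4, 11]
  [1, 11, -3, 0, -8, 7]
  [10, 19, 6, 9, 0, 15]
  [-5, 5, -9, -6, -14, 0]
Key observation: every diagonal entry stays at the unit through all rounds, so no improving cycle exists.
Answer: CONVERGES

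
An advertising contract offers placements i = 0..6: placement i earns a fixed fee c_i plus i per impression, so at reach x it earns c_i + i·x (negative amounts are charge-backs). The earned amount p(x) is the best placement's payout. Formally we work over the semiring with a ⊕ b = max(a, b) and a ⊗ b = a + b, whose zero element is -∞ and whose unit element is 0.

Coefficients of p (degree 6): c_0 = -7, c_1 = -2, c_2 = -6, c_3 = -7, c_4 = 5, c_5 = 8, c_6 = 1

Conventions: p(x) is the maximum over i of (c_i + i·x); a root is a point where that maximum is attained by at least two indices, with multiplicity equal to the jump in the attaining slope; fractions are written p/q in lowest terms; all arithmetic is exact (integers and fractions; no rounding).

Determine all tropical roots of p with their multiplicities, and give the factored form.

hull edge (i=0, c=-7) to (i=1, c=-2): slope 5, span 1
hull edge (i=1, c=-2) to (i=5, c=8): slope 5/2, span 4
hull edge (i=5, c=8) to (i=6, c=1): slope -7, span 1
Factored form: p(x) = 1 ⊗ (x ⊕ (-5)) ⊗ (x ⊕ (-5/2)) ⊗ (x ⊕ (-5/2)) ⊗ (x ⊕ (-5/2)) ⊗ (x ⊕ (-5/2)) ⊗ (x ⊕ 7)
Answer: roots = -5 (mult 1), -5/2 (mult 4), 7 (mult 1)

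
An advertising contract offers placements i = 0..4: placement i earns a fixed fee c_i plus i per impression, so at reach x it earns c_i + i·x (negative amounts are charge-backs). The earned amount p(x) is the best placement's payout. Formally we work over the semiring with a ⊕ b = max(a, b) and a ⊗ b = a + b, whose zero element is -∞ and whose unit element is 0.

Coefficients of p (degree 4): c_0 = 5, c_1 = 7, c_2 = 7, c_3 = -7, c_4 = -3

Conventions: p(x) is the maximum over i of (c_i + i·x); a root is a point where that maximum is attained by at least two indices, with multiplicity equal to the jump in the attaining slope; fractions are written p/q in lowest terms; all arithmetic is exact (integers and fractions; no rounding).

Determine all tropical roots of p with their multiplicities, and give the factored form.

hull edge (i=0, c=5) to (i=1, c=7): slope 2, span 1
hull edge (i=1, c=7) to (i=2, c=7): slope 0, span 1
hull edge (i=2, c=7) to (i=4, c=-3): slope -5, span 2
Factored form: p(x) = -3 ⊗ (x ⊕ (-2)) ⊗ (x ⊕ 0) ⊗ (x ⊕ 5) ⊗ (x ⊕ 5)
Answer: roots = -2 (mult 1), 0 (mult 1), 5 (mult 2)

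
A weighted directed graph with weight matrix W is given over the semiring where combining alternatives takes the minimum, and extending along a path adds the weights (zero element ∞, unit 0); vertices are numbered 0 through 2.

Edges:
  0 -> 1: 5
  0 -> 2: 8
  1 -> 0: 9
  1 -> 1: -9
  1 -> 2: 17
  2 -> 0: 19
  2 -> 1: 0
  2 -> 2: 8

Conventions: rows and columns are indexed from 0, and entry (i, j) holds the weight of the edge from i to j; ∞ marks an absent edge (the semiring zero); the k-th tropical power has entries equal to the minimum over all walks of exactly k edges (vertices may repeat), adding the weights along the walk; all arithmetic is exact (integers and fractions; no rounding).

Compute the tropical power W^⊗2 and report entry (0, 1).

W^⊗2:
  [14, -4, 16]
  [0, -18, 8]
  [9, -9, 16]
Key observation: the optimum is the walk 0->1->1, with weight 5 + (-9) = -4.
Optimal value attained by: walk 0->1->1.
Answer: (W^⊗2)[0][1] = -4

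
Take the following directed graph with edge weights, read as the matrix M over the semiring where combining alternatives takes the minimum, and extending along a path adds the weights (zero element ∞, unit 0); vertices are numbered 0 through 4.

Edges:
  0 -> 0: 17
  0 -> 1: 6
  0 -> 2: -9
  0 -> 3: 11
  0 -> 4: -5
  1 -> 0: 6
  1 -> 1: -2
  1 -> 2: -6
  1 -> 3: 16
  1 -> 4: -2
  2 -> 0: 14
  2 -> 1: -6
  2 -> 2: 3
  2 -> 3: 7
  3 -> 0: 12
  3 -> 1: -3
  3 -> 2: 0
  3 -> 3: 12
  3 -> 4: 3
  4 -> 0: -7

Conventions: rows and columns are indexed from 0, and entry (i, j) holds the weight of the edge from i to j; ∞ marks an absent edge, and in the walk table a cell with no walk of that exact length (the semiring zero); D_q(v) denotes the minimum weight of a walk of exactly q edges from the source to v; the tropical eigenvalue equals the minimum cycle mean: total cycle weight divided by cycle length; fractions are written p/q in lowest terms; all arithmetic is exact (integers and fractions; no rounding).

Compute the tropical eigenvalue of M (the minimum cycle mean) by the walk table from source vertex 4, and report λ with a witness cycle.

q=0: [∞, ∞, ∞, ∞, 0]
q=1: [-7, ∞, ∞, ∞, ∞]
q=2: [10, -1, -16, 4, -12]
q=3: [-19, -22, -13, -9, -3]
q=4: [-16, -24, -28, -8, -24]
q=5: [-31, -34, -30, -21, -26]
Optimal cycle mean attained by: cycle 0->2->1->4->0, total (-9) + (-6) + (-2) + (-7), length 4.
Answer: λ = -6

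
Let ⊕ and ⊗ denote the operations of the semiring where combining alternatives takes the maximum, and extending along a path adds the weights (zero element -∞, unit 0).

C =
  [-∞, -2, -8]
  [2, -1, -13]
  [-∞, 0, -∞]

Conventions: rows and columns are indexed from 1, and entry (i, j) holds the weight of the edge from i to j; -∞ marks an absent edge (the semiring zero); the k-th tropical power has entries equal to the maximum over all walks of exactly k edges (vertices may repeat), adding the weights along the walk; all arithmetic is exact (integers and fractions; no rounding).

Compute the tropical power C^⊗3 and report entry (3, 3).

C^⊗2:
  [0, -3, -15]
  [1, 0, -6]
  [2, -1, -13]
C^⊗3:
  [-1, -2, -8]
  [2, -1, -7]
  [1, 0, -6]
Key observation: the optimum is the walk 3->2->1->3, with weight 0 + 2 + (-8) = -6.
Optimal value attained by: walk 3->2->1->3.
Answer: (C^⊗3)[3][3] = -6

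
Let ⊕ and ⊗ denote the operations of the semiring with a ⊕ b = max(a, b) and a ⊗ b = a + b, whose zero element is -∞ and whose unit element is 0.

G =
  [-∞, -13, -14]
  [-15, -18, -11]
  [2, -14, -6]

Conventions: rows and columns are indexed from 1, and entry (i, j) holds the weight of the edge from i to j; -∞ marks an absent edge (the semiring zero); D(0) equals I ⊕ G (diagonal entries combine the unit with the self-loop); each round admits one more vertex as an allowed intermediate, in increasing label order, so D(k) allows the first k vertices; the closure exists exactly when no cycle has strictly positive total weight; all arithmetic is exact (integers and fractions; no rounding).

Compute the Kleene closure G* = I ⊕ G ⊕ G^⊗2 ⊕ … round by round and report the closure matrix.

D(0):
  [0, -13, -14]
  [-15, 0, -11]
  [2, -14, 0]
D(1):
  [0, -13, -14]
  [-15, 0, -11]
  [2, -11, 0]
D(2):
  [0, -13, -14]
  [-15, 0, -11]
  [2, -11, 0]
D(3):
  [0, -13, -14]
  [-9, 0, -11]
  [2, -11, 0]
Answer: G* = [[0, -13, -14], [-9, 0, -11], [2, -11, 0]]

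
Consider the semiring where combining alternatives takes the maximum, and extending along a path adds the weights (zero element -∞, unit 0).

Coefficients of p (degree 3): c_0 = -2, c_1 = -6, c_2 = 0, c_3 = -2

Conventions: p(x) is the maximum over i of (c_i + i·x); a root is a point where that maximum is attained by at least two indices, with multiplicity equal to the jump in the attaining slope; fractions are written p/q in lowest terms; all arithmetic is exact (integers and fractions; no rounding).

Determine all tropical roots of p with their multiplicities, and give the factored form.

hull edge (i=0, c=-2) to (i=2, c=0): slope 1, span 2
hull edge (i=2, c=0) to (i=3, c=-2): slope -2, span 1
Factored form: p(x) = -2 ⊗ (x ⊕ (-1)) ⊗ (x ⊕ (-1)) ⊗ (x ⊕ 2)
Answer: roots = -1 (mult 2), 2 (mult 1)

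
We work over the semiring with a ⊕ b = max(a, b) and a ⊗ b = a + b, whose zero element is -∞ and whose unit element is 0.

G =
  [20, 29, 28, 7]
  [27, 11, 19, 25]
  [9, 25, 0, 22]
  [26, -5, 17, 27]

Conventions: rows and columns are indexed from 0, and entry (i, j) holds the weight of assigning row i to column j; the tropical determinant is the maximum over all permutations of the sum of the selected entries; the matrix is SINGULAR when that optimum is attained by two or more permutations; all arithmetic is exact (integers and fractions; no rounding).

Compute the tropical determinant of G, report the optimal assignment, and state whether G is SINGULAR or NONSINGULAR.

σ = (0, 1, 2, 3): 20 + 11 + 0 + 27 = 58
σ = (0, 1, 3, 2): 20 + 11 + 22 + 17 = 70
σ = (0, 2, 1, 3): 20 + 19 + 25 + 27 = 91
σ = (0, 2, 3, 1): 20 + 19 + 22 + (-5) = 56
σ = (0, 3, 1, 2): 20 + 25 + 25 + 17 = 87
σ = (0, 3, 2, 1): 20 + 25 + 0 + (-5) = 40
σ = (1, 0, 2, 3): 29 + 27 + 0 + 27 = 83
σ = (1, 0, 3, 2): 29 + 27 + 22 + 17 = 95
σ = (1, 2, 0, 3): 29 + 19 + 9 + 27 = 84
σ = (1, 2, 3, 0): 29 + 19 + 22 + 26 = 96
σ = (1, 3, 0, 2): 29 + 25 + 9 + 17 = 80
σ = (1, 3, 2, 0): 29 + 25 + 0 + 26 = 80
σ = (2, 0, 1, 3): 28 + 27 + 25 + 27 = 107
σ = (2, 0, 3, 1): 28 + 27 + 22 + (-5) = 72
σ = (2, 1, 0, 3): 28 + 11 + 9 + 27 = 75
σ = (2, 1, 3, 0): 28 + 11 + 22 + 26 = 87
σ = (2, 3, 0, 1): 28 + 25 + 9 + (-5) = 57
σ = (2, 3, 1, 0): 28 + 25 + 25 + 26 = 104
σ = (3, 0, 1, 2): 7 + 27 + 25 + 17 = 76
σ = (3, 0, 2, 1): 7 + 27 + 0 + (-5) = 29
σ = (3, 1, 0, 2): 7 + 11 + 9 + 17 = 44
σ = (3, 1, 2, 0): 7 + 11 + 0 + 26 = 44
σ = (3, 2, 0, 1): 7 + 19 + 9 + (-5) = 30
σ = (3, 2, 1, 0): 7 + 19 + 25 + 26 = 77
Optimal value attained by: σ = (2, 0, 1, 3).
Answer: det⊕(G) = 107; verdict: NONSINGULAR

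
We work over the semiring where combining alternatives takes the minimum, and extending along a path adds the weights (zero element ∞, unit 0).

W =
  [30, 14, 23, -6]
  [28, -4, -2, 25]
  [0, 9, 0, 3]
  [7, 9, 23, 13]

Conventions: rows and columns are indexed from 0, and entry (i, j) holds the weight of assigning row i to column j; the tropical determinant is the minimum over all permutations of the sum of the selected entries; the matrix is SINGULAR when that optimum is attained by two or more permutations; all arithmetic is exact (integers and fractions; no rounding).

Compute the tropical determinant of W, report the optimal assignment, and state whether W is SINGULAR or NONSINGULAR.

σ = (0, 1, 2, 3): 30 + (-4) + 0 + 13 = 39
σ = (0, 1, 3, 2): 30 + (-4) + 3 + 23 = 52
σ = (0, 2, 1, 3): 30 + (-2) + 9 + 13 = 50
σ = (0, 2, 3, 1): 30 + (-2) + 3 + 9 = 40
σ = (0, 3, 1, 2): 30 + 25 + 9 + 23 = 87
σ = (0, 3, 2, 1): 30 + 25 + 0 + 9 = 64
σ = (1, 0, 2, 3): 14 + 28 + 0 + 13 = 55
σ = (1, 0, 3, 2): 14 + 28 + 3 + 23 = 68
σ = (1, 2, 0, 3): 14 + (-2) + 0 + 13 = 25
σ = (1, 2, 3, 0): 14 + (-2) + 3 + 7 = 22
σ = (1, 3, 0, 2): 14 + 25 + 0 + 23 = 62
σ = (1, 3, 2, 0): 14 + 25 + 0 + 7 = 46
σ = (2, 0, 1, 3): 23 + 28 + 9 + 13 = 73
σ = (2, 0, 3, 1): 23 + 28 + 3 + 9 = 63
σ = (2, 1, 0, 3): 23 + (-4) + 0 + 13 = 32
σ = (2, 1, 3, 0): 23 + (-4) + 3 + 7 = 29
σ = (2, 3, 0, 1): 23 + 25 + 0 + 9 = 57
σ = (2, 3, 1, 0): 23 + 25 + 9 + 7 = 64
σ = (3, 0, 1, 2): (-6) + 28 + 9 + 23 = 54
σ = (3, 0, 2, 1): (-6) + 28 + 0 + 9 = 31
σ = (3, 1, 0, 2): (-6) + (-4) + 0 + 23 = 13
σ = (3, 1, 2, 0): (-6) + (-4) + 0 + 7 = -3
σ = (3, 2, 0, 1): (-6) + (-2) + 0 + 9 = 1
σ = (3, 2, 1, 0): (-6) + (-2) + 9 + 7 = 8
Optimal value attained by: σ = (3, 1, 2, 0).
Answer: det⊕(W) = -3; verdict: NONSINGULAR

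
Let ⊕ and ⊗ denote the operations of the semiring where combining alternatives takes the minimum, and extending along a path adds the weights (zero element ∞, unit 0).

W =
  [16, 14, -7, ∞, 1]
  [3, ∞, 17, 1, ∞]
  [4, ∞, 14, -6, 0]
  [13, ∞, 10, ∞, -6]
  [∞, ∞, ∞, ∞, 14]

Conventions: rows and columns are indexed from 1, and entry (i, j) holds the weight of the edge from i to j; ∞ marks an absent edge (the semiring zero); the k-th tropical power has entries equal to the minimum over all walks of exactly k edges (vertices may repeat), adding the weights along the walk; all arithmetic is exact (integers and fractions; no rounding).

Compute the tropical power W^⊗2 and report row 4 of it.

W^⊗2:
  [-3, 30, 7, -13, -7]
  [14, 17, -4, 11, -5]
  [7, 18, -3, 8, -12]
  [14, 27, 6, 4, 8]
  [∞, ∞, ∞, ∞, 28]
Answer: row 4 of W^⊗2 = [14, 27, 6, 4, 8]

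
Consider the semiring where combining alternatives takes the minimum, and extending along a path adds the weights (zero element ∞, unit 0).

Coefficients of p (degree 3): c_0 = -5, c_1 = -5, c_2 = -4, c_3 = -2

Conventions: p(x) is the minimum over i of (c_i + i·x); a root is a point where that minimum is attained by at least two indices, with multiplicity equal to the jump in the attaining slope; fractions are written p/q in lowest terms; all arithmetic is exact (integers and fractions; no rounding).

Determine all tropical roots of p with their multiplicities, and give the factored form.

hull edge (i=0, c=-5) to (i=1, c=-5): slope 0, span 1
hull edge (i=1, c=-5) to (i=2, c=-4): slope 1, span 1
hull edge (i=2, c=-4) to (i=3, c=-2): slope 2, span 1
Factored form: p(x) = -2 ⊗ (x ⊕ (-2)) ⊗ (x ⊕ (-1)) ⊗ (x ⊕ 0)
Answer: roots = -2 (mult 1), -1 (mult 1), 0 (mult 1)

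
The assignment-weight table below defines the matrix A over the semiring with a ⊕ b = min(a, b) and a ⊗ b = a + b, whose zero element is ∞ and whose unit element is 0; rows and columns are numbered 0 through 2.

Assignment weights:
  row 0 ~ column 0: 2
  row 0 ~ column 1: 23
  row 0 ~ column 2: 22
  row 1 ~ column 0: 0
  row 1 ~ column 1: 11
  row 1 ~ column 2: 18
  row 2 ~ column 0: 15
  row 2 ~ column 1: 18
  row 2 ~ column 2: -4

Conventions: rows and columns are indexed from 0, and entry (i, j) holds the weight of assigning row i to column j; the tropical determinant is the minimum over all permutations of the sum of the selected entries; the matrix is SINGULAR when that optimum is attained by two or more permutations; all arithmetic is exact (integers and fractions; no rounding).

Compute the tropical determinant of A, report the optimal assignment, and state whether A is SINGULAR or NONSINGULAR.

σ = (0, 1, 2): 2 + 11 + (-4) = 9
σ = (0, 2, 1): 2 + 18 + 18 = 38
σ = (1, 0, 2): 23 + 0 + (-4) = 19
σ = (1, 2, 0): 23 + 18 + 15 = 56
σ = (2, 0, 1): 22 + 0 + 18 = 40
σ = (2, 1, 0): 22 + 11 + 15 = 48
Optimal value attained by: σ = (0, 1, 2).
Answer: det⊕(A) = 9; verdict: NONSINGULAR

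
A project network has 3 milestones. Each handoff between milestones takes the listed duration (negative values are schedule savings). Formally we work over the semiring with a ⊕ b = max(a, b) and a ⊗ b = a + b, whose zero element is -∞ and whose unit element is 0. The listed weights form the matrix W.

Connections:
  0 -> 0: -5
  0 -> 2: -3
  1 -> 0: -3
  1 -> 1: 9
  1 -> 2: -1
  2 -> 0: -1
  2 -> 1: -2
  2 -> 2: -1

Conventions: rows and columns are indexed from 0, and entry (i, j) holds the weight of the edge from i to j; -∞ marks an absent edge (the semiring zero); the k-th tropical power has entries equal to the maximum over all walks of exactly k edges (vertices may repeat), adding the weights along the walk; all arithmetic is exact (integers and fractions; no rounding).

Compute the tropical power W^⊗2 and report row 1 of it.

W^⊗2:
  [-4, -5, -4]
  [6, 18, 8]
  [-2, 7, -2]
Answer: row 1 of W^⊗2 = [6, 18, 8]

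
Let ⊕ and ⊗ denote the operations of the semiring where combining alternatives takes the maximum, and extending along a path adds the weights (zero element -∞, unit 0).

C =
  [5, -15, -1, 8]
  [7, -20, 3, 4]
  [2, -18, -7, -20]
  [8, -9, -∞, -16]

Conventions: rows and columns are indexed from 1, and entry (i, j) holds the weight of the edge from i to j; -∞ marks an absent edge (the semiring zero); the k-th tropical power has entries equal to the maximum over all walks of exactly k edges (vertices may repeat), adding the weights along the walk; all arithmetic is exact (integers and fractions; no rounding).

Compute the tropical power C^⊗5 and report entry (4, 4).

C^⊗2:
  [16, -1, 4, 13]
  [12, -5, 6, 15]
  [7, -13, 1, 10]
  [13, -7, 7, 16]
C^⊗3:
  [21, 4, 15, 24]
  [23, 6, 11, 20]
  [18, 1, 6, 15]
  [24, 7, 12, 21]
C^⊗4:
  [32, 15, 20, 29]
  [28, 11, 22, 31]
  [23, 6, 17, 26]
  [29, 12, 23, 32]
C^⊗5:
  [37, 20, 31, 40]
  [39, 22, 27, 36]
  [34, 17, 22, 31]
  [40, 23, 28, 37]
Key observation: the optimum is the walk 4->1->1->4->1->4, with weight 8 + 5 + 8 + 8 + 8 = 37.
Optimal value attained by: walk 4->1->1->4->1->4.
Answer: (C^⊗5)[4][4] = 37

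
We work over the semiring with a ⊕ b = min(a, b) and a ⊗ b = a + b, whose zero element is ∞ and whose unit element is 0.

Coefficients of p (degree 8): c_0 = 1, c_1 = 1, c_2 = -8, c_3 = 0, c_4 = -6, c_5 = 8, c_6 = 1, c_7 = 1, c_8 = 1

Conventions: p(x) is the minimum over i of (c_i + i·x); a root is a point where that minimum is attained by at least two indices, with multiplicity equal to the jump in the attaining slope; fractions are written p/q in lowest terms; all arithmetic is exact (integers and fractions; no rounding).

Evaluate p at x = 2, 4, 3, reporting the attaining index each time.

p(2) = min(1+0·2=1, 1+1·2=3, -8+2·2=-4, 0+3·2=6, -6+4·2=2, 8+5·2=18, 1+6·2=13, 1+7·2=15, 1+8·2=17) = -4 (attained by i=2)
p(4) = min(1+0·4=1, 1+1·4=5, -8+2·4=0, 0+3·4=12, -6+4·4=10, 8+5·4=28, 1+6·4=25, 1+7·4=29, 1+8·4=33) = 0 (attained by i=2)
p(3) = min(1+0·3=1, 1+1·3=4, -8+2·3=-2, 0+3·3=9, -6+4·3=6, 8+5·3=23, 1+6·3=19, 1+7·3=22, 1+8·3=25) = -2 (attained by i=2)
Answer: p(2) = -4; p(4) = 0; p(3) = -2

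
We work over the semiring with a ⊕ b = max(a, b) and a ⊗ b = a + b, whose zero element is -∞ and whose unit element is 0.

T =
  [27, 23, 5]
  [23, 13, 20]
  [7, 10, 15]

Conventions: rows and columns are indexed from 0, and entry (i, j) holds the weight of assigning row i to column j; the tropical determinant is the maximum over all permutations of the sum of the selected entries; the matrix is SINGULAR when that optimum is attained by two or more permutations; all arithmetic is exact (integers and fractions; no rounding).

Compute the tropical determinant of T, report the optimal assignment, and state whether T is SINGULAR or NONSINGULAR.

σ = (0, 1, 2): 27 + 13 + 15 = 55
σ = (0, 2, 1): 27 + 20 + 10 = 57
σ = (1, 0, 2): 23 + 23 + 15 = 61
σ = (1, 2, 0): 23 + 20 + 7 = 50
σ = (2, 0, 1): 5 + 23 + 10 = 38
σ = (2, 1, 0): 5 + 13 + 7 = 25
Optimal value attained by: σ = (1, 0, 2).
Answer: det⊕(T) = 61; verdict: NONSINGULAR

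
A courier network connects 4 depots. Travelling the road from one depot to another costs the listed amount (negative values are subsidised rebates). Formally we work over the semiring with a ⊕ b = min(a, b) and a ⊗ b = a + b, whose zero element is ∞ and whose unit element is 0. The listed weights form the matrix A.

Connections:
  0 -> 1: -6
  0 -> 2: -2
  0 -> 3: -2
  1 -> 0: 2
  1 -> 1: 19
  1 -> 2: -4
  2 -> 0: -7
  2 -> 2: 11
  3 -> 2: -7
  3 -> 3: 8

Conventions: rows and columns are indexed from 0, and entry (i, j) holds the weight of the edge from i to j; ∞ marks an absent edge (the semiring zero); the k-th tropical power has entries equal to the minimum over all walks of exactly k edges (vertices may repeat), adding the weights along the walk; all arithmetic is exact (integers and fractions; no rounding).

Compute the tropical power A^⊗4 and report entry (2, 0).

A^⊗2:
  [-9, 13, -10, 6]
  [-11, -4, 0, 0]
  [4, -13, -9, -9]
  [-14, ∞, 1, 16]
A^⊗3:
  [-17, -15, -11, -11]
  [-7, -17, -13, -13]
  [-16, -2, -17, -1]
  [-6, -20, -16, -16]
A^⊗4:
  [-18, -23, -19, -19]
  [-20, -13, -21, -9]
  [-24, -22, -18, -18]
  [-23, -12, -24, -8]
Key observation: the optimum is the walk 2->0->1->2->0, with weight (-7) + (-6) + (-4) + (-7) = -24.
Optimal value attained by: walk 2->0->1->2->0.
Answer: (A^⊗4)[2][0] = -24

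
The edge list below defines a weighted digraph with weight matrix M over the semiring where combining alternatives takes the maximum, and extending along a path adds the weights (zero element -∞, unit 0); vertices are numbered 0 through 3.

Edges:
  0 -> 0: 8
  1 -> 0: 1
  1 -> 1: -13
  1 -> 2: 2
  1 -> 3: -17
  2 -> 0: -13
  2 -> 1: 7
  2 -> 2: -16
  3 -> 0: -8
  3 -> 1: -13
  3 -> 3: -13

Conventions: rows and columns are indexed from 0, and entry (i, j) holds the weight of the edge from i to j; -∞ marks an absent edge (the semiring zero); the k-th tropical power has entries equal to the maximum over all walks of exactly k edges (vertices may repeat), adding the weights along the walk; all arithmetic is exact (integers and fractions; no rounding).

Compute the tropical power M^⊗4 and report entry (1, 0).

M^⊗2:
  [16, -∞, -∞, -∞]
  [9, 9, -11, -30]
  [8, -6, 9, -10]
  [0, -26, -11, -26]
M^⊗3:
  [24, -∞, -∞, -∞]
  [17, -4, 11, -8]
  [16, 16, -4, -23]
  [8, -4, -24, -39]
M^⊗4:
  [32, -∞, -∞, -∞]
  [25, 18, -2, -21]
  [24, 3, 18, -1]
  [16, -17, -2, -21]
Key observation: the optimum is the walk 1->0->0->0->0, with weight 1 + 8 + 8 + 8 = 25.
Optimal value attained by: walk 1->0->0->0->0.
Answer: (M^⊗4)[1][0] = 25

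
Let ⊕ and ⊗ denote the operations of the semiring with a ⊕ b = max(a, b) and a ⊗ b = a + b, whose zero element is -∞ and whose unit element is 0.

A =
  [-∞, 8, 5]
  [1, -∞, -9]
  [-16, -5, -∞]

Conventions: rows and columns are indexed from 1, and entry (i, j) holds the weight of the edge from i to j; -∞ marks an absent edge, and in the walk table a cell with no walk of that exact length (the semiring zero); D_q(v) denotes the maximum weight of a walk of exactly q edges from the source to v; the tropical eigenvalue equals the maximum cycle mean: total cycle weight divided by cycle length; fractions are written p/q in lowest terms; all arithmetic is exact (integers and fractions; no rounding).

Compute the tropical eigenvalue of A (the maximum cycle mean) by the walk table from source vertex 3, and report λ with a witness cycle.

q=0: [-∞, -∞, 0]
q=1: [-16, -5, -∞]
q=2: [-4, -8, -11]
q=3: [-7, 4, 1]
Optimal cycle mean attained by: cycle 1->2->1, total 8 + 1, length 2.
Answer: λ = 9/2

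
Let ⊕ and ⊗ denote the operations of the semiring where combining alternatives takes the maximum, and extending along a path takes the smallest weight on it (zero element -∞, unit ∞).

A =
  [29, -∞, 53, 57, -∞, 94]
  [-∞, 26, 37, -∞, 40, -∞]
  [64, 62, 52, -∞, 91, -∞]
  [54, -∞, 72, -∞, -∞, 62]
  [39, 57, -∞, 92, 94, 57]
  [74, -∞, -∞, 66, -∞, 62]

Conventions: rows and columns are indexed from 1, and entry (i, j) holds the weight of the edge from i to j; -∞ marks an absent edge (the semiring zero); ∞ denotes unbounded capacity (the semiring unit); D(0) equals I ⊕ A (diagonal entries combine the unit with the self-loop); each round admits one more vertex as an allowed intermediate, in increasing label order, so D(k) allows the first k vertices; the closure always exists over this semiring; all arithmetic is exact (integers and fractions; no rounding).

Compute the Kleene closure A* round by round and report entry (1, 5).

D(0):
  [∞, -∞, 53, 57, -∞, 94]
  [-∞, ∞, 37, -∞, 40, -∞]
  [64, 62, ∞, -∞, 91, -∞]
  [54, -∞, 72, ∞, -∞, 62]
  [39, 57, -∞, 92, ∞, 57]
  [74, -∞, -∞, 66, -∞, ∞]
D(1):
  [∞, -∞, 53, 57, -∞, 94]
  [-∞, ∞, 37, -∞, 40, -∞]
  [64, 62, ∞, 57, 91, 64]
  [54, -∞, 72, ∞, -∞, 62]
  [39, 57, 39, 92, ∞, 57]
  [74, -∞, 53, 66, -∞, ∞]
D(2):
  [∞, -∞, 53, 57, -∞, 94]
  [-∞, ∞, 37, -∞, 40, -∞]
  [64, 62, ∞, 57, 91, 64]
  [54, -∞, 72, ∞, -∞, 62]
  [39, 57, 39, 92, ∞, 57]
  [74, -∞, 53, 66, -∞, ∞]
D(3):
  [∞, 53, 53, 57, 53, 94]
  [37, ∞, 37, 37, 40, 37]
  [64, 62, ∞, 57, 91, 64]
  [64, 62, 72, ∞, 72, 64]
  [39, 57, 39, 92, ∞, 57]
  [74, 53, 53, 66, 53, ∞]
D(4):
  [∞, 57, 57, 57, 57, 94]
  [37, ∞, 37, 37, 40, 37]
  [64, 62, ∞, 57, 91, 64]
  [64, 62, 72, ∞, 72, 64]
  [64, 62, 72, 92, ∞, 64]
  [74, 62, 66, 66, 66, ∞]
D(5):
  [∞, 57, 57, 57, 57, 94]
  [40, ∞, 40, 40, 40, 40]
  [64, 62, ∞, 91, 91, 64]
  [64, 62, 72, ∞, 72, 64]
  [64, 62, 72, 92, ∞, 64]
  [74, 62, 66, 66, 66, ∞]
D(6):
  [∞, 62, 66, 66, 66, 94]
  [40, ∞, 40, 40, 40, 40]
  [64, 62, ∞, 91, 91, 64]
  [64, 62, 72, ∞, 72, 64]
  [64, 62, 72, 92, ∞, 64]
  [74, 62, 66, 66, 66, ∞]
Answer: A*[1][5] = 66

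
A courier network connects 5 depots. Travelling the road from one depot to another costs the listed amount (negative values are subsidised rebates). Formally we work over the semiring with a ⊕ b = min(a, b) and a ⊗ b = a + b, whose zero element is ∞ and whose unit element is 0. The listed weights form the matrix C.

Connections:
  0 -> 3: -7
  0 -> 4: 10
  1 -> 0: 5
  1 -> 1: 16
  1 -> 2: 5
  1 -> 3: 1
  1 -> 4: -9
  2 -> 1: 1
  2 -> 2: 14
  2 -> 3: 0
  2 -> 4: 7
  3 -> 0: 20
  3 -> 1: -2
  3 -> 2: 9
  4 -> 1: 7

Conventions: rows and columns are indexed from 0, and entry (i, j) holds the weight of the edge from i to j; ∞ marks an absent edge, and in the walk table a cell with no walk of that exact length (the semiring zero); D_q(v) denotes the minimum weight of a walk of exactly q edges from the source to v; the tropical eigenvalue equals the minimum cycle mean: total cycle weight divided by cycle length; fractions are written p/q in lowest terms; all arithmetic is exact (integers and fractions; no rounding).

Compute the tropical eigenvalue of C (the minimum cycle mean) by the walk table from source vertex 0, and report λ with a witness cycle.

q=0: [0, ∞, ∞, ∞, ∞]
q=1: [∞, ∞, ∞, -7, 10]
q=2: [13, -9, 2, ∞, ∞]
q=3: [-4, 3, -4, -8, -18]
q=4: [8, -11, 1, -11, -6]
q=5: [-6, -13, -6, -10, -20]
Optimal cycle mean attained by: cycle 0->3->1->0, total (-7) + (-2) + 5, length 3.
Answer: λ = -4/3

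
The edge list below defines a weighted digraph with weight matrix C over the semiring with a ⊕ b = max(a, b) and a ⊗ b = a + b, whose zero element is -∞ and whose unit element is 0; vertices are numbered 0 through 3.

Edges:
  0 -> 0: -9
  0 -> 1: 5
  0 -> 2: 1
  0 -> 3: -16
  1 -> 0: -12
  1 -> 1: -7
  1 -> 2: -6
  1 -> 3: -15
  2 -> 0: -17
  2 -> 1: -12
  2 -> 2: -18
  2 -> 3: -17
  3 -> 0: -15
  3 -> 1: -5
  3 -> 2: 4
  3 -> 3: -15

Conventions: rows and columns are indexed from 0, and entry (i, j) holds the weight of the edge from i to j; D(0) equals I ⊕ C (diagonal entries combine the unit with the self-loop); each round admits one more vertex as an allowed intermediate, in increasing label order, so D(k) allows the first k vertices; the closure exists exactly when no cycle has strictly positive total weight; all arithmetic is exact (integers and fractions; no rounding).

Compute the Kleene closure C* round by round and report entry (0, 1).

D(0):
  [0, 5, 1, -16]
  [-12, 0, -6, -15]
  [-17, -12, 0, -17]
  [-15, -5, 4, 0]
D(1):
  [0, 5, 1, -16]
  [-12, 0, -6, -15]
  [-17, -12, 0, -17]
  [-15, -5, 4, 0]
D(2):
  [0, 5, 1, -10]
  [-12, 0, -6, -15]
  [-17, -12, 0, -17]
  [-15, -5, 4, 0]
D(3):
  [0, 5, 1, -10]
  [-12, 0, -6, -15]
  [-17, -12, 0, -17]
  [-13, -5, 4, 0]
D(4):
  [0, 5, 1, -10]
  [-12, 0, -6, -15]
  [-17, -12, 0, -17]
  [-13, -5, 4, 0]
Answer: C*[0][1] = 5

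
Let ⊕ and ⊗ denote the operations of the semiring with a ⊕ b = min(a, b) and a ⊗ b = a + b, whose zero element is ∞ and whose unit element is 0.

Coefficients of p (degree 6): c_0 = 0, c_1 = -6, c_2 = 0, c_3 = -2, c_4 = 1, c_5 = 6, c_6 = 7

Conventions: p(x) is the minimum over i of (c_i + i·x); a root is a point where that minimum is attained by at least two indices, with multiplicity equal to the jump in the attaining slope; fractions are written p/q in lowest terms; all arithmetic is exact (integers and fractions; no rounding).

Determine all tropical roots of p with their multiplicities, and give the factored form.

hull edge (i=0, c=0) to (i=1, c=-6): slope -6, span 1
hull edge (i=1, c=-6) to (i=3, c=-2): slope 2, span 2
hull edge (i=3, c=-2) to (i=6, c=7): slope 3, span 3
Factored form: p(x) = 7 ⊗ (x ⊕ (-3)) ⊗ (x ⊕ (-3)) ⊗ (x ⊕ (-3)) ⊗ (x ⊕ (-2)) ⊗ (x ⊕ (-2)) ⊗ (x ⊕ 6)
Answer: roots = -3 (mult 3), -2 (mult 2), 6 (mult 1)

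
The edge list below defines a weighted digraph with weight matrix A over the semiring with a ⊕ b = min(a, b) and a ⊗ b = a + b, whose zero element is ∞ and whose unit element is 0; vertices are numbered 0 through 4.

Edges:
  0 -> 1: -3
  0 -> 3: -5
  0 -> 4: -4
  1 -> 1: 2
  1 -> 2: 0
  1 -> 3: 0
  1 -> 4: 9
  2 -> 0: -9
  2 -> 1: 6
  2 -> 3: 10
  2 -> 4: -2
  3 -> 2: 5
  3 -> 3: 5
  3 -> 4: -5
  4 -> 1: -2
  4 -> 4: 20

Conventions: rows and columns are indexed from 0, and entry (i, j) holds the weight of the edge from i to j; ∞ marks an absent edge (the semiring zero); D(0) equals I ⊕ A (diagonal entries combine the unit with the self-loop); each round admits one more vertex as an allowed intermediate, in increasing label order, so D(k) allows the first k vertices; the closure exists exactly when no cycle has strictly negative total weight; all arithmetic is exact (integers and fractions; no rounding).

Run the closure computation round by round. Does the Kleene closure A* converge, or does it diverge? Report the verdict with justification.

D(0):
  [0, -3, ∞, -5, -4]
  [∞, 0, 0, 0, 9]
  [-9, 6, 0, 10, -2]
  [∞, ∞, 5, 0, -5]
  [∞, -2, ∞, ∞, 0]
D(1):
  [0, -3, ∞, -5, -4]
  [∞, 0, 0, 0, 9]
  [-9, -12, 0, -14, -13]
  [∞, ∞, 5, 0, -5]
  [∞, -2, ∞, ∞, 0]
Detection: at round 2, diagonal entry (2, 2) turns strictly negative.
Key observation: the cycle 2->0->1->2 has total weight (-9) + (-3) + 0, which is strictly negative.
Answer: DIVERGES — negative cycle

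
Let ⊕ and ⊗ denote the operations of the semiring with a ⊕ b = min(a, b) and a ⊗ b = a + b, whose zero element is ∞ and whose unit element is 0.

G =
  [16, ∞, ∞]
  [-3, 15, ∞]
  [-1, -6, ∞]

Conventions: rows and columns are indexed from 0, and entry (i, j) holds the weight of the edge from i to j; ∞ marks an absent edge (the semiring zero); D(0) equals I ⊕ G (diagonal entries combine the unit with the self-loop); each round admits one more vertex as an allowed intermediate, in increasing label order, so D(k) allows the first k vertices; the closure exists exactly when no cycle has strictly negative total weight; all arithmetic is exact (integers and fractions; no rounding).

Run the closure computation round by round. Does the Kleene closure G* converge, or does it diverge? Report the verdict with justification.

D(0):
  [0, ∞, ∞]
  [-3, 0, ∞]
  [-1, -6, 0]
D(1):
  [0, ∞, ∞]
  [-3, 0, ∞]
  [-1, -6, 0]
D(2):
  [0, ∞, ∞]
  [-3, 0, ∞]
  [-9, -6, 0]
D(3):
  [0, ∞, ∞]
  [-3, 0, ∞]
  [-9, -6, 0]
Key observation: every diagonal entry stays at the unit through all rounds, so no improving cycle exists.
Answer: CONVERGES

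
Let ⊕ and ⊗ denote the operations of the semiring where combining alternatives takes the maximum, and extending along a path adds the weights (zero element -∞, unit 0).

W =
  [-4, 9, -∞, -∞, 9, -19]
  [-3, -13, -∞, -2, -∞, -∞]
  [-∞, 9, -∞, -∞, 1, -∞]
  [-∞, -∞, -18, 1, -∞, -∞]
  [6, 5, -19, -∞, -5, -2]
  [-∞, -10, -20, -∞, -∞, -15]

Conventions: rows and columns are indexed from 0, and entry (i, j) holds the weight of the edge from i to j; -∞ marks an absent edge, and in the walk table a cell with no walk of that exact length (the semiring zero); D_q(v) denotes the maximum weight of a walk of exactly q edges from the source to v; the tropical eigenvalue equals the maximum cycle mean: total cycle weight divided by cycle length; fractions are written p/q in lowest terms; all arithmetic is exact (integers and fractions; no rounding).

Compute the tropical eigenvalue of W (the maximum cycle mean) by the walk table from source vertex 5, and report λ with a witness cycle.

q=0: [-∞, -∞, -∞, -∞, -∞, 0]
q=1: [-∞, -10, -20, -∞, -∞, -15]
q=2: [-13, -11, -35, -12, -19, -30]
q=3: [-13, -4, -30, -11, -4, -21]
q=4: [2, 1, -23, -6, -4, -6]
q=5: [2, 11, -23, -1, 11, -6]
q=6: [17, 16, -8, 9, 11, 9]
Optimal cycle mean attained by: cycle 0->4->0, total 9 + 6, length 2.
Answer: λ = 15/2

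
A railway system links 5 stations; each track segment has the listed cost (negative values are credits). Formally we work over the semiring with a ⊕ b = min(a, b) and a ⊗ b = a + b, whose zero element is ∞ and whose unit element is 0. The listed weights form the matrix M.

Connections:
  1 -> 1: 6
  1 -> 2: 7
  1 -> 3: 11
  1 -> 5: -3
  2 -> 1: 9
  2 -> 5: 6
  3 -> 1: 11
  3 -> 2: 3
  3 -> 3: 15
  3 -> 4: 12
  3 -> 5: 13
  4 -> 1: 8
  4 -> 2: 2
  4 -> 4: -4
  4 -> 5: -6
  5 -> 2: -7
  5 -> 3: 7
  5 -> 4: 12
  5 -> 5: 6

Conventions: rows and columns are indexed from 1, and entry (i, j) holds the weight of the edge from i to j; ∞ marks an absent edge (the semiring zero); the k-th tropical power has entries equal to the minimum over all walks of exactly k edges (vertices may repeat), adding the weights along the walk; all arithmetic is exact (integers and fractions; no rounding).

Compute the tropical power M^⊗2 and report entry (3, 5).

M^⊗2:
  [12, -10, 4, 9, 3]
  [15, -1, 13, 18, 6]
  [12, 6, 20, 8, 6]
  [4, -13, 1, -8, -10]
  [2, -1, 13, 8, -1]
Key observation: the optimum is the walk 3->4->5, with weight 12 + (-6) = 6.
Optimal value attained by: walk 3->4->5.
Answer: (M^⊗2)[3][5] = 6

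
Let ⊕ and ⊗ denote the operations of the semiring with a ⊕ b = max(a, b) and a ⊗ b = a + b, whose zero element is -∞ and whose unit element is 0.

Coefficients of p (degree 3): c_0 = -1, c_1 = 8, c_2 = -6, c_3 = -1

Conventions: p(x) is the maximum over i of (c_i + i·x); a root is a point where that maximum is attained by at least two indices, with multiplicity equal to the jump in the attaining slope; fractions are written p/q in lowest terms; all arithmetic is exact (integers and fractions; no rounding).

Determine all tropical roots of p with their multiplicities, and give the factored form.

hull edge (i=0, c=-1) to (i=1, c=8): slope 9, span 1
hull edge (i=1, c=8) to (i=3, c=-1): slope -9/2, span 2
Factored form: p(x) = -1 ⊗ (x ⊕ (-9)) ⊗ (x ⊕ 9/2) ⊗ (x ⊕ 9/2)
Answer: roots = -9 (mult 1), 9/2 (mult 2)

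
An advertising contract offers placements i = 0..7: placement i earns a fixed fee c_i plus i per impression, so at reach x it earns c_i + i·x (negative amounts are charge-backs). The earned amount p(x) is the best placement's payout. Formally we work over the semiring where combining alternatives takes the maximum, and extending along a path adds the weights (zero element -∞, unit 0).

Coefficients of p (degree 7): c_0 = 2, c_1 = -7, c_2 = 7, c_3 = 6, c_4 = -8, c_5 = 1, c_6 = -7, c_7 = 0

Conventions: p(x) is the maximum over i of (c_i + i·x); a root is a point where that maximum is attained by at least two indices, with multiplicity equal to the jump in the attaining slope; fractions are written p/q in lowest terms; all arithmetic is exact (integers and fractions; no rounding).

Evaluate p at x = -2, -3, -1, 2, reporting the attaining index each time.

p(-2) = max(2+0·(-2)=2, -7+1·(-2)=-9, 7+2·(-2)=3, 6+3·(-2)=0, -8+4·(-2)=-16, 1+5·(-2)=-9, -7+6·(-2)=-19, 0+7·(-2)=-14) = 3 (attained by i=2)
p(-3) = max(2+0·(-3)=2, -7+1·(-3)=-10, 7+2·(-3)=1, 6+3·(-3)=-3, -8+4·(-3)=-20, 1+5·(-3)=-14, -7+6·(-3)=-25, 0+7·(-3)=-21) = 2 (attained by i=0)
p(-1) = max(2+0·(-1)=2, -7+1·(-1)=-8, 7+2·(-1)=5, 6+3·(-1)=3, -8+4·(-1)=-12, 1+5·(-1)=-4, -7+6·(-1)=-13, 0+7·(-1)=-7) = 5 (attained by i=2)
p(2) = max(2+0·2=2, -7+1·2=-5, 7+2·2=11, 6+3·2=12, -8+4·2=0, 1+5·2=11, -7+6·2=5, 0+7·2=14) = 14 (attained by i=7)
Answer: p(-2) = 3; p(-3) = 2; p(-1) = 5; p(2) = 14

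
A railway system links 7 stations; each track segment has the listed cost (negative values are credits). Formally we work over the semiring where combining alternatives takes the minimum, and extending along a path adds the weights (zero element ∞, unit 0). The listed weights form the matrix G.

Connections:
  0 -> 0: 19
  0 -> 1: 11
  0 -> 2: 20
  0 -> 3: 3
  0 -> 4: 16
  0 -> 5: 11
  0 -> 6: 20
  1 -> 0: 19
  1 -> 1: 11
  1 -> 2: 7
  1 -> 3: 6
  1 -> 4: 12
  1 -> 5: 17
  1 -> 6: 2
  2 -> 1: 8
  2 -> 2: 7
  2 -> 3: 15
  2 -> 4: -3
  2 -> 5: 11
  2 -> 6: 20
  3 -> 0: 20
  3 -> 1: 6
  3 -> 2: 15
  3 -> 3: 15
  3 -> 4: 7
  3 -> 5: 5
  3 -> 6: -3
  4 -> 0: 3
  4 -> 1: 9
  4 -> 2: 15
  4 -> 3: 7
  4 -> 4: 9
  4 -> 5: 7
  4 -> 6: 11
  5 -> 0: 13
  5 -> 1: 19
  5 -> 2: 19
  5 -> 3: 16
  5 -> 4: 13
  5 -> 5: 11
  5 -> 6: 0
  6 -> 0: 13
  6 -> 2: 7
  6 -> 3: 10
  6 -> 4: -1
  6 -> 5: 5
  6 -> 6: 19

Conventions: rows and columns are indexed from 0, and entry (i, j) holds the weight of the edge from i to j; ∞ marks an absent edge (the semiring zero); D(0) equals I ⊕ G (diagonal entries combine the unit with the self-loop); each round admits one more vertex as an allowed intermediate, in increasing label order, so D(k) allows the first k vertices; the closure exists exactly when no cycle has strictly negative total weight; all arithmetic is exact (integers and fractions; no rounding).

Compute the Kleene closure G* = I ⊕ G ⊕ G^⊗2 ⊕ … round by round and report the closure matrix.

D(0):
  [0, 11, 20, 3, 16, 11, 20]
  [19, 0, 7, 6, 12, 17, 2]
  [∞, 8, 0, 15, -3, 11, 20]
  [20, 6, 15, 0, 7, 5, -3]
  [3, 9, 15, 7, 0, 7, 11]
  [13, 19, 19, 16, 13, 0, 0]
  [13, ∞, 7, 10, -1, 5, 0]
D(1):
  [0, 11, 20, 3, 16, 11, 20]
  [19, 0, 7, 6, 12, 17, 2]
  [∞, 8, 0, 15, -3, 11, 20]
  [20, 6, 15, 0, 7, 5, -3]
  [3, 9, 15, 6, 0, 7, 11]
  [13, 19, 19, 16, 13, 0, 0]
  [13, 24, 7, 10, -1, 5, 0]
D(2):
  [0, 11, 18, 3, 16, 11, 13]
  [19, 0, 7, 6, 12, 17, 2]
  [27, 8, 0, 14, -3, 11, 10]
  [20, 6, 13, 0, 7, 5, -3]
  [3, 9, 15, 6, 0, 7, 11]
  [13, 19, 19, 16, 13, 0, 0]
  [13, 24, 7, 10, -1, 5, 0]
D(3):
  [0, 11, 18, 3, 15, 11, 13]
  [19, 0, 7, 6, 4, 17, 2]
  [27, 8, 0, 14, -3, 11, 10]
  [20, 6, 13, 0, 7, 5, -3]
  [3, 9, 15, 6, 0, 7, 11]
  [13, 19, 19, 16, 13, 0, 0]
  [13, 15, 7, 10, -1, 5, 0]
D(4):
  [0, 9, 16, 3, 10, 8, 0]
  [19, 0, 7, 6, 4, 11, 2]
  [27, 8, 0, 14, -3, 11, 10]
  [20, 6, 13, 0, 7, 5, -3]
  [3, 9, 15, 6, 0, 7, 3]
  [13, 19, 19, 16, 13, 0, 0]
  [13, 15, 7, 10, -1, 5, 0]
D(5):
  [0, 9, 16, 3, 10, 8, 0]
  [7, 0, 7, 6, 4, 11, 2]
  [0, 6, 0, 3, -3, 4, 0]
  [10, 6, 13, 0, 7, 5, -3]
  [3, 9, 15, 6, 0, 7, 3]
  [13, 19, 19, 16, 13, 0, 0]
  [2, 8, 7, 5, -1, 5, 0]
D(6):
  [0, 9, 16, 3, 10, 8, 0]
  [7, 0, 7, 6, 4, 11, 2]
  [0, 6, 0, 3, -3, 4, 0]
  [10, 6, 13, 0, 7, 5, -3]
  [3, 9, 15, 6, 0, 7, 3]
  [13, 19, 19, 16, 13, 0, 0]
  [2, 8, 7, 5, -1, 5, 0]
D(7):
  [0, 8, 7, 3, -1, 5, 0]
  [4, 0, 7, 6, 1, 7, 2]
  [0, 6, 0, 3, -3, 4, 0]
  [-1, 5, 4, 0, -4, 2, -3]
  [3, 9, 10, 6, 0, 7, 3]
  [2, 8, 7, 5, -1, 0, 0]
  [2, 8, 7, 5, -1, 5, 0]
Answer: G* = [[0, 8, 7, 3, -1, 5, 0], [4, 0, 7, 6, 1, 7, 2], [0, 6, 0, 3, -3, 4, 0], [-1, 5, 4, 0, -4, 2, -3], [3, 9, 10, 6, 0, 7, 3], [2, 8, 7, 5, -1, 0, 0], [2, 8, 7, 5, -1, 5, 0]]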